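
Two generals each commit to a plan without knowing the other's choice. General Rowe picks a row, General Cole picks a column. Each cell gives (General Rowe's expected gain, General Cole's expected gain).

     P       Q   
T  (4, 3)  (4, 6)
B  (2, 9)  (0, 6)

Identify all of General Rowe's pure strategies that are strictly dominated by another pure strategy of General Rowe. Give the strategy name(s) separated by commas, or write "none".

Nothing dominates T: B at P (4>2).
T strictly dominates B — P: 4>2, Q: 4>0.

B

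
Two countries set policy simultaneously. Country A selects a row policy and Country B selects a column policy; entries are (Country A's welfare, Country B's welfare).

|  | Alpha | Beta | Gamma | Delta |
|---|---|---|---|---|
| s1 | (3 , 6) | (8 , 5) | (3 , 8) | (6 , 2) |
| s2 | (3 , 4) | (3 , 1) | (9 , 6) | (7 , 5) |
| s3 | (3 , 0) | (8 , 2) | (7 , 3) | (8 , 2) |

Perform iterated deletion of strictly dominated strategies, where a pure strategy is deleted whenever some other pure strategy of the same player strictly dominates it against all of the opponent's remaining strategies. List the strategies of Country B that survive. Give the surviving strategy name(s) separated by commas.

For Country B, Gamma strictly dominates Alpha on the remaining rows (s1: 8>6, s2: 6>4, s3: 3>0); eliminate Alpha.
For Country B, Gamma strictly dominates Beta on the remaining rows (s1: 8>5, s2: 6>1, s3: 3>2); eliminate Beta.
Country A's strategy s1 is strictly dominated by s2 (Gamma: 9>3, Delta: 7>6) and is removed.
Column Delta is eliminated: Gamma beats it against every remaining row (s2: 6>5, s3: 3>2).
For Country A, s2 strictly dominates s3 on the remaining columns (Gamma: 9>7); eliminate s3.
Among the remaining strategies, none is strictly dominated by another pure strategy of the same player, so the elimination stops.
Surviving strategies — Country A: {s2}; Country B: {Gamma}.

Gamma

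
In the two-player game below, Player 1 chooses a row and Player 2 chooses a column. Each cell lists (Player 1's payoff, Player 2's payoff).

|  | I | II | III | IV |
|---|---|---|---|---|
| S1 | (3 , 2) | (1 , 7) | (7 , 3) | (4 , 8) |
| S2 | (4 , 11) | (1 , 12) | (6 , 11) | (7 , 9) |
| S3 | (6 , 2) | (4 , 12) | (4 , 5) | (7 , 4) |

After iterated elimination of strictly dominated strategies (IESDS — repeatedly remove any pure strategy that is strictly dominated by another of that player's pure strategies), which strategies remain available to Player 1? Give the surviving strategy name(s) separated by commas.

S3

Column I is eliminated: II beats it against every remaining row (S1: 7>2, S2: 12>11, S3: 12>2).
Column III is eliminated: II beats it against every remaining row (S1: 7>3, S2: 12>11, S3: 12>5).
For Player 1, S3 strictly dominates S1 on the remaining columns (II: 4>1, IV: 7>4); eliminate S1.
Player 2's strategy IV is strictly dominated by II (S2: 12>9, S3: 12>4) and is removed.
Player 1's strategy S2 is strictly dominated by S3 (II: 4>1) and is removed.
Among the remaining strategies, none is strictly dominated by another pure strategy of the same player, so the elimination stops.
Surviving strategies — Player 1: {S3}; Player 2: {II}.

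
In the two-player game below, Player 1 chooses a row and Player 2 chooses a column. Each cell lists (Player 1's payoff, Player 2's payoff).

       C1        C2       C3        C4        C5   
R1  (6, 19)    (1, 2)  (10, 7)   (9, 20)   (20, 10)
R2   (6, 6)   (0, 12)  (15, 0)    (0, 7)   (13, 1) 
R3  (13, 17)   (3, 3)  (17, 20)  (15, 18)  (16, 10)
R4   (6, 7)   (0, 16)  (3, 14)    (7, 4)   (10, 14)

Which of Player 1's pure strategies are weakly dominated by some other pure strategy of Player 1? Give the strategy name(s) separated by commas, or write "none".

R2, R4

Nothing dominates R1: R2 at C2 (1>0); R3 at C5 (20>16); R4 at C2 (1>0).
R2: dominated, since R3 does at least as well everywhere (C1: 13>6, C2: 3>0, C3: 17>15, C4: 15>0, C5: 16>13).
R3: no other strategy beats it everywhere (R1 at C1 (13>6); R2 at C1 (13>6); R4 at C1 (13>6)).
R4: dominated, since R1 does at least as well everywhere (C1: 6=6, C2: 1>0, C3: 10>3, C4: 9>7, C5: 20>10).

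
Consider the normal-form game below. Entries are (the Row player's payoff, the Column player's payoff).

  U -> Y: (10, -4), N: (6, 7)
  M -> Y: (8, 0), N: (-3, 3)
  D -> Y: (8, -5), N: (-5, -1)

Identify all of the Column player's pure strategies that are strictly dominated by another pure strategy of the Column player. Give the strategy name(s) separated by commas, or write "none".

Y

Y: dominated, since N does at least as well everywhere (U: 7>-4, M: 3>0, D: -1>-5).
N: no other strategy beats it everywhere (Y at U (7>-4)).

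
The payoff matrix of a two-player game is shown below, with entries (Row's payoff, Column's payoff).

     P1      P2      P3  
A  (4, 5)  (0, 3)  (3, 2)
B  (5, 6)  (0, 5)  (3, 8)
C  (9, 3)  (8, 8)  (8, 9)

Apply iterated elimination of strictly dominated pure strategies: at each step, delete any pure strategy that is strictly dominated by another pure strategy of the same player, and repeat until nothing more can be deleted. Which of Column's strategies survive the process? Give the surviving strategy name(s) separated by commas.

For Row, C strictly dominates A on the remaining columns (P1: 9>4, P2: 8>0, P3: 8>3); eliminate A.
Row's strategy B is strictly dominated by C (P1: 9>5, P2: 8>0, P3: 8>3) and is removed.
For Column, P2 strictly dominates P1 on the remaining rows (C: 8>3); eliminate P1.
Column P2 is eliminated: P3 beats it against every remaining row (C: 9>8).
Among the remaining strategies, none is strictly dominated by another pure strategy of the same player, so the elimination stops.
Surviving strategies — Row: {C}; Column: {P3}.

P3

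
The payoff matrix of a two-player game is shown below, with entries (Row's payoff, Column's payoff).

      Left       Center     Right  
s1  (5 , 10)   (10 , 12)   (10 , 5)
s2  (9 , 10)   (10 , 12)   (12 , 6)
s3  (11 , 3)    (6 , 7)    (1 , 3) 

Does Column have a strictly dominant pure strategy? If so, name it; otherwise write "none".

Center vs Left: s1: 12>10, s2: 12>10, s3: 7>3.
Center vs Right: s1: 12>5, s2: 12>6, s3: 7>3.
Center strictly beats every other strategy against every opponent action, so it is strictly dominant.

Center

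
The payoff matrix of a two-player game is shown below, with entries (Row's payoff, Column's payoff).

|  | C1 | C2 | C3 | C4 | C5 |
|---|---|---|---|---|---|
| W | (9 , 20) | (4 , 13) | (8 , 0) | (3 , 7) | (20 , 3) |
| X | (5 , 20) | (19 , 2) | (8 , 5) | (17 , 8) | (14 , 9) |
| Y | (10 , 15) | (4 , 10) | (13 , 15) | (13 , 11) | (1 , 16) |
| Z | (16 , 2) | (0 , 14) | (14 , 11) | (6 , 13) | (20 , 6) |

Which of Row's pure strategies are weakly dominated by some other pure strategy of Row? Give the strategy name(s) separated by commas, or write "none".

none

Nothing dominates W: X at C1 (9>5); Y at C5 (20>1); Z at C2 (4>0).
X is not dominated — it holds its own against W at C2 (19>4); Y at C2 (19>4); Z at C2 (19>0).
Nothing dominates Y: W at C1 (10>9); X at C1 (10>5); Z at C2 (4>0).
Z: no other strategy beats it everywhere (W at C1 (16>9); X at C1 (16>5); Y at C1 (16>10)).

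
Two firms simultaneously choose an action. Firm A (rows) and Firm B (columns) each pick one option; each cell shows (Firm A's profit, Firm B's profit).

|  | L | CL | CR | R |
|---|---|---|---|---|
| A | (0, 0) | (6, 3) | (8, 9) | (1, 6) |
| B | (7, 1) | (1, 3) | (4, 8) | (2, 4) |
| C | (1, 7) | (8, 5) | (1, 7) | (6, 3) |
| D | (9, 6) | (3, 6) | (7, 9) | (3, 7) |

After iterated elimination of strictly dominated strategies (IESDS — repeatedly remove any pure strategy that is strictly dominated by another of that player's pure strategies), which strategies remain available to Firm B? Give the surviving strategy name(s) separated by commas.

CR

Row B is eliminated: D beats it against every remaining column (L: 9>7, CL: 3>1, CR: 7>4, R: 3>2).
Column CL is eliminated: CR beats it against every remaining row (A: 9>3, C: 7>5, D: 9>6).
For Firm B, CR strictly dominates R on the remaining rows (A: 9>6, C: 7>3, D: 9>7); eliminate R.
Firm A's strategy C is strictly dominated by D (L: 9>1, CR: 7>1) and is removed.
Firm B's strategy L is strictly dominated by CR (A: 9>0, D: 9>6) and is removed.
Row D is eliminated: A beats it against every remaining column (CR: 8>7).
Among the remaining strategies, none is strictly dominated by another pure strategy of the same player, so the elimination stops.
Surviving strategies — Firm A: {A}; Firm B: {CR}.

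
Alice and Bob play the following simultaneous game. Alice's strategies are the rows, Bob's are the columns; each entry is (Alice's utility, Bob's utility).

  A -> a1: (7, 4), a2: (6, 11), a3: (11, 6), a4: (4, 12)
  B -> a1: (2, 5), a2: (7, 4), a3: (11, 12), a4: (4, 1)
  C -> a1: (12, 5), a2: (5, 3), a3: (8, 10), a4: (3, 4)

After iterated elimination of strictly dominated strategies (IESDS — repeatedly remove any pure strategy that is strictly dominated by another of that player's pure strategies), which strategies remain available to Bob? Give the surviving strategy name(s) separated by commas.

a2, a3, a4

Bob's strategy a1 is strictly dominated by a3 (A: 6>4, B: 12>5, C: 10>5) and is removed.
Alice's strategy C is strictly dominated by A (a2: 6>5, a3: 11>8, a4: 4>3) and is removed.
Among the remaining strategies, none is strictly dominated by another pure strategy of the same player, so the elimination stops.
Surviving strategies — Alice: {A, B}; Bob: {a2, a3, a4}.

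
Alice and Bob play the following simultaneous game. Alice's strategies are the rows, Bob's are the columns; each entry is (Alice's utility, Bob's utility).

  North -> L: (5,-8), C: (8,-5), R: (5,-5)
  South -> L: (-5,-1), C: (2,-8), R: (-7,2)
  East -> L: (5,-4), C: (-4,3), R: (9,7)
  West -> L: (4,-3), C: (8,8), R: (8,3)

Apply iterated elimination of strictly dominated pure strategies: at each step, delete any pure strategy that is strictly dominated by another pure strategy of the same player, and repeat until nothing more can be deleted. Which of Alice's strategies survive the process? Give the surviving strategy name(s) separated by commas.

For Alice, North strictly dominates South on the remaining columns (L: 5>-5, C: 8>2, R: 5>-7); eliminate South.
Bob's strategy L is strictly dominated by C (North: -5>-8, East: 3>-4, West: 8>-3) and is removed.
Among the remaining strategies, none is strictly dominated by another pure strategy of the same player, so the elimination stops.
Surviving strategies — Alice: {North, East, West}; Bob: {C, R}.

North, East, West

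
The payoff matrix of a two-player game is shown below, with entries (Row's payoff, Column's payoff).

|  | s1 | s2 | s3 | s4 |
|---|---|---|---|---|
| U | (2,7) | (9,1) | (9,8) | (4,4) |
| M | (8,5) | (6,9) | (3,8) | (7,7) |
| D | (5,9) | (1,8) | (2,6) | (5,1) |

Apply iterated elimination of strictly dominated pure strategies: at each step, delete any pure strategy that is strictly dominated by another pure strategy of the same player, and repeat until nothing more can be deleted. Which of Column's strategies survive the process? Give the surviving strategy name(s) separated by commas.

Row D is eliminated: M beats it against every remaining column (s1: 8>5, s2: 6>1, s3: 3>2, s4: 7>5).
Column s1 is eliminated: s3 beats it against every remaining row (U: 8>7, M: 8>5).
Column s4 is eliminated: s3 beats it against every remaining row (U: 8>4, M: 8>7).
For Row, U strictly dominates M on the remaining columns (s2: 9>6, s3: 9>3); eliminate M.
Column s2 is eliminated: s3 beats it against every remaining row (U: 8>1).
Among the remaining strategies, none is strictly dominated by another pure strategy of the same player, so the elimination stops.
Surviving strategies — Row: {U}; Column: {s3}.

s3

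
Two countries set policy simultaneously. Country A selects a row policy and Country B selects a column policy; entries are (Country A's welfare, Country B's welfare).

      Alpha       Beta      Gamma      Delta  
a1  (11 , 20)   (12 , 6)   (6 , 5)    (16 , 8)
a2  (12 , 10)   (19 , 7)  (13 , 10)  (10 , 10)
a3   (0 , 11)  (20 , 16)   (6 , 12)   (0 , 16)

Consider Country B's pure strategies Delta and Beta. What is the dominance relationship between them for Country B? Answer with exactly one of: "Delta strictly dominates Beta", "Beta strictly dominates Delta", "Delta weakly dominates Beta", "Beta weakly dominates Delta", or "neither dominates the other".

Delta's payoffs vs Beta's, by Country A's action — a1: 8>6, a2: 10>7, a3: 16=16.
Delta is at least as good everywhere and strictly better somewhere (tied only at a3), so Delta weakly but not strictly dominates Beta.

Delta weakly dominates Beta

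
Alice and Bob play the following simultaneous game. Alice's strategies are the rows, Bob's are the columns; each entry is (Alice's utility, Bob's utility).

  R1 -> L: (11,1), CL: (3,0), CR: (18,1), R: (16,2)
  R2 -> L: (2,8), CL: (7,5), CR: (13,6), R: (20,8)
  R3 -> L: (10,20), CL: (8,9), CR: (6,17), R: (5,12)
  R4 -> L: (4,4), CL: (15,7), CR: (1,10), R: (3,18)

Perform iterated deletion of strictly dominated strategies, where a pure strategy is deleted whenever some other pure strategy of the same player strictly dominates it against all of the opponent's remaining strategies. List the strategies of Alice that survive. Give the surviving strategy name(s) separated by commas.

Column CL is eliminated: CR beats it against every remaining row (R1: 1>0, R2: 6>5, R3: 17>9, R4: 10>7).
For Alice, R1 strictly dominates R3 on the remaining columns (L: 11>10, CR: 18>6, R: 16>5); eliminate R3.
For Alice, R1 strictly dominates R4 on the remaining columns (L: 11>4, CR: 18>1, R: 16>3); eliminate R4.
Bob's strategy CR is strictly dominated by R (R1: 2>1, R2: 8>6) and is removed.
Among the remaining strategies, none is strictly dominated by another pure strategy of the same player, so the elimination stops.
Surviving strategies — Alice: {R1, R2}; Bob: {L, R}.

R1, R2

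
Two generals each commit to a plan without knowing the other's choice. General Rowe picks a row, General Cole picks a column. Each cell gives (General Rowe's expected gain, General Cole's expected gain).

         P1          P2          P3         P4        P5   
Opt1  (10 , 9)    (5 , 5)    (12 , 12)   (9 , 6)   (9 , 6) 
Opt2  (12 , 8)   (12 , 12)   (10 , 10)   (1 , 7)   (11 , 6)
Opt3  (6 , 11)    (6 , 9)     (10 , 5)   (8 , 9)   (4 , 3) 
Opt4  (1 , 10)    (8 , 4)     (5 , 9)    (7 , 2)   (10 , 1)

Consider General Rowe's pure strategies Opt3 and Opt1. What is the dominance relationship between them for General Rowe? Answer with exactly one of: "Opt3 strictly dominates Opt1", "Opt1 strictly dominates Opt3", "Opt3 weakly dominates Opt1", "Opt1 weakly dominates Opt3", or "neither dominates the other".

Compare Opt3 to Opt1 across every action of General Cole: P1: 6<10, P2: 6>5, P3: 10<12, P4: 8<9, P5: 4<9.
Opt3 does better at P2 but worse at P1, P3, P4, P5; neither strategy dominates the other.

neither dominates the other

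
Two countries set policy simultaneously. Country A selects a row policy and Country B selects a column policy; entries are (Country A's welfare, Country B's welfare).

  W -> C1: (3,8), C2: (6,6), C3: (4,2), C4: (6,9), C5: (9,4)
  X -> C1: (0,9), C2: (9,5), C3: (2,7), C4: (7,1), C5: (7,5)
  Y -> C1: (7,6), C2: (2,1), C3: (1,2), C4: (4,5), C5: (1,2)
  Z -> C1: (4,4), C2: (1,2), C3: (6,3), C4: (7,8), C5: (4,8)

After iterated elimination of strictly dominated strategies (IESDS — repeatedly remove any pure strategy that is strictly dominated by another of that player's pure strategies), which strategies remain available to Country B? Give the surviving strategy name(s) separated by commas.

Country B's strategy C2 is strictly dominated by C1 (W: 8>6, X: 9>5, Y: 6>1, Z: 4>2) and is removed.
Column C3 is eliminated: C1 beats it against every remaining row (W: 8>2, X: 9>7, Y: 6>2, Z: 4>3).
Among the remaining strategies, none is strictly dominated by another pure strategy of the same player, so the elimination stops.
Surviving strategies — Country A: {W, X, Y, Z}; Country B: {C1, C4, C5}.

C1, C4, C5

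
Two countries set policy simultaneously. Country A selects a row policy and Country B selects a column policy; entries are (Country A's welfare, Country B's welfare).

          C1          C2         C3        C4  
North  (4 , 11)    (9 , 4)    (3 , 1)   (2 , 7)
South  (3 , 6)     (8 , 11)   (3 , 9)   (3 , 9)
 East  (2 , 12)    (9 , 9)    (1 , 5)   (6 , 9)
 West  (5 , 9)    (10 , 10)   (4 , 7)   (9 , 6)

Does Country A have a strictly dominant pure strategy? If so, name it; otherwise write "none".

West vs North: C1: 5>4, C2: 10>9, C3: 4>3, C4: 9>2.
West vs South: C1: 5>3, C2: 10>8, C3: 4>3, C4: 9>3.
West vs East: C1: 5>2, C2: 10>9, C3: 4>1, C4: 9>6.
West strictly beats every other strategy against every opponent action, so it is strictly dominant.

West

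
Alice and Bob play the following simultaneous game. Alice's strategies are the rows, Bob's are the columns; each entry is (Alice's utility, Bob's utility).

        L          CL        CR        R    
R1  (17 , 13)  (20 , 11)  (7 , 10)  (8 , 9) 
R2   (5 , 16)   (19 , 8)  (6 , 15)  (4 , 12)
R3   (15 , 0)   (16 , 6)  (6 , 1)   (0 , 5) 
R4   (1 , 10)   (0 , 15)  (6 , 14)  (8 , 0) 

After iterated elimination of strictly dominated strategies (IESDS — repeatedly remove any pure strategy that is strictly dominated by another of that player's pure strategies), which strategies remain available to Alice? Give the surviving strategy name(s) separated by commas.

Alice's strategy R2 is strictly dominated by R1 (L: 17>5, CL: 20>19, CR: 7>6, R: 8>4) and is removed.
Row R3 is eliminated: R1 beats it against every remaining column (L: 17>15, CL: 20>16, CR: 7>6, R: 8>0).
Bob's strategy CR is strictly dominated by CL (R1: 11>10, R4: 15>14) and is removed.
Bob's strategy R is strictly dominated by L (R1: 13>9, R4: 10>0) and is removed.
Row R4 is eliminated: R1 beats it against every remaining column (L: 17>1, CL: 20>0).
For Bob, L strictly dominates CL on the remaining rows (R1: 13>11); eliminate CL.
Among the remaining strategies, none is strictly dominated by another pure strategy of the same player, so the elimination stops.
Surviving strategies — Alice: {R1}; Bob: {L}.

R1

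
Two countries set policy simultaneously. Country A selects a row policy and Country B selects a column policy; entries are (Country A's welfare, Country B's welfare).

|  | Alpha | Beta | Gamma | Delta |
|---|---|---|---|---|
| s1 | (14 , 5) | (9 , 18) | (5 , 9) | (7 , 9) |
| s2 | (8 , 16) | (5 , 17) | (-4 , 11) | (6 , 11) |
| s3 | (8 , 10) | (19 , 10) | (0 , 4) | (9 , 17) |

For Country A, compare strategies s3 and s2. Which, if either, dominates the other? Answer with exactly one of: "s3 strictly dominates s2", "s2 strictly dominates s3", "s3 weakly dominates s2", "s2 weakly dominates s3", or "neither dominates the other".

s3 weakly dominates s2

Compare s3 to s2 across each choice by Country B: Alpha: 8=8, Beta: 19>5, Gamma: 0>-4, Delta: 9>6.
s3 is at least as good everywhere and strictly better somewhere (tied only at Alpha), so s3 weakly but not strictly dominates s2.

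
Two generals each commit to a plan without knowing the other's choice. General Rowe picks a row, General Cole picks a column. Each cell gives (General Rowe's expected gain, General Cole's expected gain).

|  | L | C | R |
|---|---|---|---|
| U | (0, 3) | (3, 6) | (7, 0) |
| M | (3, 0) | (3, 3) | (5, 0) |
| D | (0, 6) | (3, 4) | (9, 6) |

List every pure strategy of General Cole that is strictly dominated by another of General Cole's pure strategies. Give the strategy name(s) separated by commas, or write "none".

none

L: no other strategy beats it everywhere (C at D (6>4); R at U (3>0)).
C is not dominated — it holds its own against L at U (6>3); R at U (6>0).
R is not dominated — it holds its own against L at M (0=0); C at D (6>4).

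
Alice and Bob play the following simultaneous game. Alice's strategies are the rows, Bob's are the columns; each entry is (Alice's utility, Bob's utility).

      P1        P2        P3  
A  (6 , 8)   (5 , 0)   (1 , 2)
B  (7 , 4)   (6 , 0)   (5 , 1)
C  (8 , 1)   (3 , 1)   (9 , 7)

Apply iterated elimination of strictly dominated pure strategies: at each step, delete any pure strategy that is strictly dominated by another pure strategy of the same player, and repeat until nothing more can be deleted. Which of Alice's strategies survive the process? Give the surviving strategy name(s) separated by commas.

C

For Alice, B strictly dominates A on the remaining columns (P1: 7>6, P2: 6>5, P3: 5>1); eliminate A.
Column P2 is eliminated: P3 beats it against every remaining row (B: 1>0, C: 7>1).
Alice's strategy B is strictly dominated by C (P1: 8>7, P3: 9>5) and is removed.
Bob's strategy P1 is strictly dominated by P3 (C: 7>1) and is removed.
Among the remaining strategies, none is strictly dominated by another pure strategy of the same player, so the elimination stops.
Surviving strategies — Alice: {C}; Bob: {P3}.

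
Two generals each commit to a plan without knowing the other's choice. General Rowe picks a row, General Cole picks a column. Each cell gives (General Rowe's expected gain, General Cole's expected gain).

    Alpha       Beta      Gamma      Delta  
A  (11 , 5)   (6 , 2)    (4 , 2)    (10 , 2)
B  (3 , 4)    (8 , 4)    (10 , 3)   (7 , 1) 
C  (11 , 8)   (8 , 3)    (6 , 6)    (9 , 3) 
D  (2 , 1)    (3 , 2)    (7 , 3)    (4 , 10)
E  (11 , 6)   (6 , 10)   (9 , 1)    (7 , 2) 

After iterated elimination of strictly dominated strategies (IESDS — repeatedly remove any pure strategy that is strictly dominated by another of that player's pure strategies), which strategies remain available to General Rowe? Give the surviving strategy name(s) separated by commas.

A, B, C, E

For General Rowe, B strictly dominates D on the remaining columns (Alpha: 3>2, Beta: 8>3, Gamma: 10>7, Delta: 7>4); eliminate D.
Column Gamma is eliminated: Alpha beats it against every remaining row (A: 5>2, B: 4>3, C: 8>6, E: 6>1).
General Cole's strategy Delta is strictly dominated by Alpha (A: 5>2, B: 4>1, C: 8>3, E: 6>2) and is removed.
Among the remaining strategies, none is strictly dominated by another pure strategy of the same player, so the elimination stops.
Surviving strategies — General Rowe: {A, B, C, E}; General Cole: {Alpha, Beta}.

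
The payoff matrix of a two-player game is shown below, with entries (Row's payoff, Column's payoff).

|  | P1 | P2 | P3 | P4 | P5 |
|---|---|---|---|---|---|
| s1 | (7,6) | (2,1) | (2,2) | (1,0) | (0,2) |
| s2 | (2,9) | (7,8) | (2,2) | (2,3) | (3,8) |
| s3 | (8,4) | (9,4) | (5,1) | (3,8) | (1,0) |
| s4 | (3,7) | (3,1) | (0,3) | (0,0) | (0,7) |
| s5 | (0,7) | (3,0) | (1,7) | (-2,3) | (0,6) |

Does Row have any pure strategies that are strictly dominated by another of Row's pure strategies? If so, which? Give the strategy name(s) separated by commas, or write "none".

s1, s4, s5

s3 strictly dominates s1 — P1: 8>7, P2: 9>2, P3: 5>2, P4: 3>1, P5: 1>0.
s2 is not dominated — it holds its own against s1 at P2 (7>2); s3 at P5 (3>1); s4 at P2 (7>3); s5 at P1 (2>0).
s3 is not dominated — it holds its own against s1 at P1 (8>7); s2 at P1 (8>2); s4 at P1 (8>3); s5 at P1 (8>0).
s3 strictly dominates s4 — P1: 8>3, P2: 9>3, P3: 5>0, P4: 3>0, P5: 1>0.
s2 strictly dominates s5 — P1: 2>0, P2: 7>3, P3: 2>1, P4: 2>-2, P5: 3>0.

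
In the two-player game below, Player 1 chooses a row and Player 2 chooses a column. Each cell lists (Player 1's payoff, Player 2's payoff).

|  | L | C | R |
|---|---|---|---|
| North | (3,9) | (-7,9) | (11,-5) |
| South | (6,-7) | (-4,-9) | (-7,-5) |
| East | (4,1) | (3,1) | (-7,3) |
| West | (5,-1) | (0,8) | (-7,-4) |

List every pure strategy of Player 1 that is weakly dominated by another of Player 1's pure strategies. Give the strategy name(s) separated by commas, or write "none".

North is not dominated — it holds its own against South at R (11>-7); East at R (11>-7); West at R (11>-7).
South: no other strategy beats it everywhere (North at L (6>3); East at L (6>4); West at L (6>5)).
Nothing dominates East: North at L (4>3); South at C (3>-4); West at C (3>0).
West is not dominated — it holds its own against North at L (5>3); South at C (0>-4); East at L (5>4).

none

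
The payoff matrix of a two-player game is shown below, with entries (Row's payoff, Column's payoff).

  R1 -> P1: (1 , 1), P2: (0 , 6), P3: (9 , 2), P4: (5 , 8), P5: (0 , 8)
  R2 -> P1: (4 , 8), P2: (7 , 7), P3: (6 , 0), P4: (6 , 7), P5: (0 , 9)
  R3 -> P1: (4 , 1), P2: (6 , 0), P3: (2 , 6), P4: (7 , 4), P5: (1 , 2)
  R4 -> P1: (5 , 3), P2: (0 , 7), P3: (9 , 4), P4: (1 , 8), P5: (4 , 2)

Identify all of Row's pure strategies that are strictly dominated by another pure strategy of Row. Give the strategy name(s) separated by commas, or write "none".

none

R1: no other strategy beats it everywhere (R2 at P3 (9>6); R3 at P3 (9>2); R4 at P2 (0=0)).
R2 is not dominated — it holds its own against R1 at P1 (4>1); R3 at P1 (4=4); R4 at P2 (7>0).
R3: no other strategy beats it everywhere (R1 at P1 (4>1); R2 at P1 (4=4); R4 at P2 (6>0)).
R4: no other strategy beats it everywhere (R1 at P1 (5>1); R2 at P1 (5>4); R3 at P1 (5>4)).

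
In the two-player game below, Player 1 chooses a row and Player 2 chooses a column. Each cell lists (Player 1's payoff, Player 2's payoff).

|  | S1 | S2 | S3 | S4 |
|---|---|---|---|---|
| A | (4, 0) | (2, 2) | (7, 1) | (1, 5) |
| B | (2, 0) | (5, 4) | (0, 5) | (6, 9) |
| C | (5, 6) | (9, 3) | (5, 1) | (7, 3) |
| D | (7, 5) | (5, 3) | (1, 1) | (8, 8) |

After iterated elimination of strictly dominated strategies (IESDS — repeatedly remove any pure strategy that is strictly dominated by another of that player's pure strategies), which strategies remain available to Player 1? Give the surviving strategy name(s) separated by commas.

For Player 1, C strictly dominates B on the remaining columns (S1: 5>2, S2: 9>5, S3: 5>0, S4: 7>6); eliminate B.
Player 2's strategy S3 is strictly dominated by S2 (A: 2>1, C: 3>1, D: 3>1) and is removed.
For Player 1, C strictly dominates A on the remaining columns (S1: 5>4, S2: 9>2, S4: 7>1); eliminate A.
Player 2's strategy S2 is strictly dominated by S1 (C: 6>3, D: 5>3) and is removed.
For Player 1, D strictly dominates C on the remaining columns (S1: 7>5, S4: 8>7); eliminate C.
Column S1 is eliminated: S4 beats it against every remaining row (D: 8>5).
Among the remaining strategies, none is strictly dominated by another pure strategy of the same player, so the elimination stops.
Surviving strategies — Player 1: {D}; Player 2: {S4}.

D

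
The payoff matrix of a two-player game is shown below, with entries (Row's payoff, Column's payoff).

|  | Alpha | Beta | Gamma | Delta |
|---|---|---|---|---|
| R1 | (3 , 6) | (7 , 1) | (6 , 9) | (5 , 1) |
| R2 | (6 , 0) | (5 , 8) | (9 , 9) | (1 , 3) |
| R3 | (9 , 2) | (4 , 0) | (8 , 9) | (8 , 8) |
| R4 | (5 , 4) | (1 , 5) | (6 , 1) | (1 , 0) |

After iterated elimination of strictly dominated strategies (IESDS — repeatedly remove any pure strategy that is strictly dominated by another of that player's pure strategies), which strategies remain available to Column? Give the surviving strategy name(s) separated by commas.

Gamma

For Row, R3 strictly dominates R4 on the remaining columns (Alpha: 9>5, Beta: 4>1, Gamma: 8>6, Delta: 8>1); eliminate R4.
Column's strategy Alpha is strictly dominated by Gamma (R1: 9>6, R2: 9>0, R3: 9>2) and is removed.
For Column, Gamma strictly dominates Beta on the remaining rows (R1: 9>1, R2: 9>8, R3: 9>0); eliminate Beta.
Row R1 is eliminated: R3 beats it against every remaining column (Gamma: 8>6, Delta: 8>5).
For Column, Gamma strictly dominates Delta on the remaining rows (R2: 9>3, R3: 9>8); eliminate Delta.
For Row, R2 strictly dominates R3 on the remaining columns (Gamma: 9>8); eliminate R3.
Among the remaining strategies, none is strictly dominated by another pure strategy of the same player, so the elimination stops.
Surviving strategies — Row: {R2}; Column: {Gamma}.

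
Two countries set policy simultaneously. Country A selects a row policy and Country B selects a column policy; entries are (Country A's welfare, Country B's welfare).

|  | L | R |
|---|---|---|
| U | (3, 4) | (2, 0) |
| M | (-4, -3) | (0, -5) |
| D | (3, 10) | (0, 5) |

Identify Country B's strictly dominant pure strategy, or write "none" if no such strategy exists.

L vs R: U: 4>0, M: -3>-5, D: 10>5.
L strictly beats every other strategy against every opponent action, so it is strictly dominant.

L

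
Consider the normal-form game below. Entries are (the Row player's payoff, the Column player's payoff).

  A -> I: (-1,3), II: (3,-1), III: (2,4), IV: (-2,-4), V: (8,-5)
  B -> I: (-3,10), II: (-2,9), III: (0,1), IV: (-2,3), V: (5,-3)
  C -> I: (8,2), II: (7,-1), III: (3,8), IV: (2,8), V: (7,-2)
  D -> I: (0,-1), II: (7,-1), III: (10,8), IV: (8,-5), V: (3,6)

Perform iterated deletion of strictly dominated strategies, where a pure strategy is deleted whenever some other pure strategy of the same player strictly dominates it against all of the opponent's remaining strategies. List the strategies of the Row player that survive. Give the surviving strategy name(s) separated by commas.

D

Row B is eliminated: C beats it against every remaining column (I: 8>-3, II: 7>-2, III: 3>0, IV: 2>-2, V: 7>5).
For the Column player, III strictly dominates I on the remaining rows (A: 4>3, C: 8>2, D: 8>-1); eliminate I.
For the Column player, III strictly dominates II on the remaining rows (A: 4>-1, C: 8>-1, D: 8>-1); eliminate II.
For the Column player, III strictly dominates V on the remaining rows (A: 4>-5, C: 8>-2, D: 8>6); eliminate V.
Row A is eliminated: C beats it against every remaining column (III: 3>2, IV: 2>-2).
Row C is eliminated: D beats it against every remaining column (III: 10>3, IV: 8>2).
For the Column player, III strictly dominates IV on the remaining rows (D: 8>-5); eliminate IV.
Among the remaining strategies, none is strictly dominated by another pure strategy of the same player, so the elimination stops.
Surviving strategies — the Row player: {D}; the Column player: {III}.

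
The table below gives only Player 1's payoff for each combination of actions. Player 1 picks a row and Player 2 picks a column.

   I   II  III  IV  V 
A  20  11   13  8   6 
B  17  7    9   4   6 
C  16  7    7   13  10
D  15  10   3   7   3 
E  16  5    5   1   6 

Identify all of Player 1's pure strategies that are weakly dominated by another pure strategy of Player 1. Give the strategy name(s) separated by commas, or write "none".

A: no other strategy beats it everywhere (B at I (20>17); C at I (20>16); D at I (20>15); E at I (20>16)).
B: dominated, since A does at least as well everywhere (I: 20>17, II: 11>7, III: 13>9, IV: 8>4, V: 6=6).
C: no other strategy beats it everywhere (A at IV (13>8); B at IV (13>4); D at I (16>15); E at II (7>5)).
D is weakly dominated by A (I: 20>15, II: 11>10, III: 13>3, IV: 8>7, V: 6>3).
A weakly dominates E — I: 20>16, II: 11>5, III: 13>5, IV: 8>1, V: 6=6.

B, D, E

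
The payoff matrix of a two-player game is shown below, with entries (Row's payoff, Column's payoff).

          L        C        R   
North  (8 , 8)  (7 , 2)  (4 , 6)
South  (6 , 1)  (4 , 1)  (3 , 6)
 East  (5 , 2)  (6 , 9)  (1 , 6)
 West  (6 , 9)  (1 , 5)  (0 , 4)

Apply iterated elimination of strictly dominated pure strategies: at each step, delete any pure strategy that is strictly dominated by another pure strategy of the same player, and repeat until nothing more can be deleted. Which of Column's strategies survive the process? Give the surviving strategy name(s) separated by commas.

Row's strategy South is strictly dominated by North (L: 8>6, C: 7>4, R: 4>3) and is removed.
Row East is eliminated: North beats it against every remaining column (L: 8>5, C: 7>6, R: 4>1).
For Row, North strictly dominates West on the remaining columns (L: 8>6, C: 7>1, R: 4>0); eliminate West.
For Column, L strictly dominates C on the remaining rows (North: 8>2); eliminate C.
Column's strategy R is strictly dominated by L (North: 8>6) and is removed.
Among the remaining strategies, none is strictly dominated by another pure strategy of the same player, so the elimination stops.
Surviving strategies — Row: {North}; Column: {L}.

L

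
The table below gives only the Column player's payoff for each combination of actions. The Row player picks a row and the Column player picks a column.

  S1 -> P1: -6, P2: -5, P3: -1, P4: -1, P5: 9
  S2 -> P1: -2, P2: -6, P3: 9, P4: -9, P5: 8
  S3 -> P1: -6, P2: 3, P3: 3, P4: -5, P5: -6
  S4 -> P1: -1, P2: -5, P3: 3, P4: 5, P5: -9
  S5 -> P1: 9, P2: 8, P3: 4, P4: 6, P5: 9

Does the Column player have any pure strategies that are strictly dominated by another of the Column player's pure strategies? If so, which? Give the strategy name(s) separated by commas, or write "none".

Nothing dominates P1: P2 at S2 (-2>-6); P3 at S5 (9>4); P4 at S2 (-2>-9); P5 at S3 (-6=-6).
P2 is not dominated — it holds its own against P1 at S1 (-5>-6); P3 at S3 (3=3); P4 at S2 (-6>-9); P5 at S3 (3>-6).
P3: no other strategy beats it everywhere (P1 at S1 (-1>-6); P2 at S1 (-1>-5); P4 at S1 (-1=-1); P5 at S2 (9>8)).
P4: no other strategy beats it everywhere (P1 at S1 (-1>-6); P2 at S1 (-1>-5); P3 at S1 (-1=-1); P5 at S3 (-5>-6)).
P5 is not dominated — it holds its own against P1 at S1 (9>-6); P2 at S1 (9>-5); P3 at S1 (9>-1); P4 at S1 (9>-1).

none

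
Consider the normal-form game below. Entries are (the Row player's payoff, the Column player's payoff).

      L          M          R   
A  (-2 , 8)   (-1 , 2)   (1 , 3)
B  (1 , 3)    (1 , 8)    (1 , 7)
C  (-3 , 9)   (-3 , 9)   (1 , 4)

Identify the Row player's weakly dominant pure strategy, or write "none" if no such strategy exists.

B vs A: L: 1>-2, M: 1>-1, R: 1=1.
B vs C: L: 1>-3, M: 1>-3, R: 1=1.
B is at least as good as every other strategy against every opponent action, so it is weakly dominant.

B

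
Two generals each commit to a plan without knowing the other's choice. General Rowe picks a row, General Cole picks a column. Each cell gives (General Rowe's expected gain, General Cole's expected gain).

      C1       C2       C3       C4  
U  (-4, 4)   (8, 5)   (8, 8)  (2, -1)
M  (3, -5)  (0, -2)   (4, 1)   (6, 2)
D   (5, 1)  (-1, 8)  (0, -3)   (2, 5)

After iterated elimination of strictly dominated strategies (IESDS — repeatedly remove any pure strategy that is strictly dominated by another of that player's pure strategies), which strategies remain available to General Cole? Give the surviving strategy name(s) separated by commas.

C3, C4

For General Cole, C2 strictly dominates C1 on the remaining rows (U: 5>4, M: -2>-5, D: 8>1); eliminate C1.
General Rowe's strategy D is strictly dominated by M (C2: 0>-1, C3: 4>0, C4: 6>2) and is removed.
For General Cole, C3 strictly dominates C2 on the remaining rows (U: 8>5, M: 1>-2); eliminate C2.
Among the remaining strategies, none is strictly dominated by another pure strategy of the same player, so the elimination stops.
Surviving strategies — General Rowe: {U, M}; General Cole: {C3, C4}.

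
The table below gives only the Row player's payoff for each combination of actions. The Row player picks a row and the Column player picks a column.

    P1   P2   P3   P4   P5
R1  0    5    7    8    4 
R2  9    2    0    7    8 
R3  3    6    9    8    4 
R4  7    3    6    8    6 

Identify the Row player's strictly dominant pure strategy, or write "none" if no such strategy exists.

R1 fails to dominate R2 at P1 (0<9).
R2 fails to dominate R1 at P2 (2<5).
R3 fails to dominate R1 at P4 (8=8).
R4 fails to dominate R1 at P2 (3<5).
No single strategy dominates all the others.

none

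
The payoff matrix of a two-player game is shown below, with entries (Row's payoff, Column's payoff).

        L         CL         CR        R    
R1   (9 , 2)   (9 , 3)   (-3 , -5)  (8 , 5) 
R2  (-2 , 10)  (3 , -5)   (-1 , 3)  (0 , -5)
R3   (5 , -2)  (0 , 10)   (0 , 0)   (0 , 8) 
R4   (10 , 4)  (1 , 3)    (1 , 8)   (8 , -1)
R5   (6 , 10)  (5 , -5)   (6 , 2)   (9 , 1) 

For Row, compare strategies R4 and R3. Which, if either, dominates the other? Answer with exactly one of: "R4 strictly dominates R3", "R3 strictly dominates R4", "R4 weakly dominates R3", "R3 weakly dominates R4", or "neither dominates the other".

R4's payoffs vs R3's, by Column's action — L: 10>5, CL: 1>0, CR: 1>0, R: 8>0.
Every comparison favours R4, so R4 strictly dominates R3.

R4 strictly dominates R3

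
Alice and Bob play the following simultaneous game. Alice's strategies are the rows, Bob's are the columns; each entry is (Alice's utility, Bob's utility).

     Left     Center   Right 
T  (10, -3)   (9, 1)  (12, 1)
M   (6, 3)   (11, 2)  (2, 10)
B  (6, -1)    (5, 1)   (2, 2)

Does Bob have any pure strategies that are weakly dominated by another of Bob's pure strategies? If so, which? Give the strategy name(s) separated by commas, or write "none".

Left, Center

Left: dominated, since Right does at least as well everywhere (T: 1>-3, M: 10>3, B: 2>-1).
Center: dominated, since Right does at least as well everywhere (T: 1=1, M: 10>2, B: 2>1).
Right is not dominated — it holds its own against Left at T (1>-3); Center at M (10>2).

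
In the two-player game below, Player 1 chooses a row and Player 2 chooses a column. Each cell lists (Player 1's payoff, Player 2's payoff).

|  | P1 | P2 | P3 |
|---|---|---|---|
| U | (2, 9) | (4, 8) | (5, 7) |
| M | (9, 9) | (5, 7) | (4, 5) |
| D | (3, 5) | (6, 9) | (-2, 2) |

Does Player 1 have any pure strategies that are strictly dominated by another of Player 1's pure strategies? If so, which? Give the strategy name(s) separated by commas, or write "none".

U: no other strategy beats it everywhere (M at P3 (5>4); D at P3 (5>-2)).
M is not dominated — it holds its own against U at P1 (9>2); D at P1 (9>3).
D: no other strategy beats it everywhere (U at P1 (3>2); M at P2 (6>5)).

none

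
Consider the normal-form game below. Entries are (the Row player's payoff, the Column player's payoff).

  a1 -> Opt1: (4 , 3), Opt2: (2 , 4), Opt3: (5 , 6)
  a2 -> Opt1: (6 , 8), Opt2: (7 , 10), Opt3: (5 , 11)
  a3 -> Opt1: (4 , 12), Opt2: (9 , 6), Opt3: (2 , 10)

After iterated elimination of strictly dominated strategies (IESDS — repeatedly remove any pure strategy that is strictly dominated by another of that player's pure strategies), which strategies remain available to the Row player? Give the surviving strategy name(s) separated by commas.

The Column player's strategy Opt2 is strictly dominated by Opt3 (a1: 6>4, a2: 11>10, a3: 10>6) and is removed.
The Row player's strategy a3 is strictly dominated by a2 (Opt1: 6>4, Opt3: 5>2) and is removed.
Column Opt1 is eliminated: Opt3 beats it against every remaining row (a1: 6>3, a2: 11>8).
Among the remaining strategies, none is strictly dominated by another pure strategy of the same player, so the elimination stops.
Surviving strategies — the Row player: {a1, a2}; the Column player: {Opt3}.

a1, a2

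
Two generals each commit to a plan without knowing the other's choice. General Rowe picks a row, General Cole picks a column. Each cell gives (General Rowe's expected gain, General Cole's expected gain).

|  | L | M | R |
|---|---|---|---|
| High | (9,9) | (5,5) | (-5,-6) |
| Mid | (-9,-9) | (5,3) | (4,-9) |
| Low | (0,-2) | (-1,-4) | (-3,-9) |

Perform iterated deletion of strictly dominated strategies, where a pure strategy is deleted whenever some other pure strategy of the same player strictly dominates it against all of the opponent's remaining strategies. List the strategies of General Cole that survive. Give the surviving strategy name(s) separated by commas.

For General Cole, M strictly dominates R on the remaining rows (High: 5>-6, Mid: 3>-9, Low: -4>-9); eliminate R.
Row Low is eliminated: High beats it against every remaining column (L: 9>0, M: 5>-1).
Among the remaining strategies, none is strictly dominated by another pure strategy of the same player, so the elimination stops.
Surviving strategies — General Rowe: {High, Mid}; General Cole: {L, M}.

L, M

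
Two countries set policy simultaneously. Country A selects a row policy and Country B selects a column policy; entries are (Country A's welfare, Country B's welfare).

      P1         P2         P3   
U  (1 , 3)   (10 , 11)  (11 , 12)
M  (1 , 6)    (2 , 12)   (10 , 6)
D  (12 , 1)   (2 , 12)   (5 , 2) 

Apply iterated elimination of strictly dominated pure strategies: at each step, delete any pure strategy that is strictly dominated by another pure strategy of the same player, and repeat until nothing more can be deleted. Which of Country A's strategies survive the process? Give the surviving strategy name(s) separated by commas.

U

Column P1 is eliminated: P2 beats it against every remaining row (U: 11>3, M: 12>6, D: 12>1).
Country A's strategy M is strictly dominated by U (P2: 10>2, P3: 11>10) and is removed.
Row D is eliminated: U beats it against every remaining column (P2: 10>2, P3: 11>5).
Column P2 is eliminated: P3 beats it against every remaining row (U: 12>11).
Among the remaining strategies, none is strictly dominated by another pure strategy of the same player, so the elimination stops.
Surviving strategies — Country A: {U}; Country B: {P3}.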